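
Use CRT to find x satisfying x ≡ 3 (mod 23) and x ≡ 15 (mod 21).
141

Using Chinese Remainder Theorem:
M = 23 × 21 = 483
M1 = 21, M2 = 23
y1 = 21^(-1) mod 23 = 11
y2 = 23^(-1) mod 21 = 11
x = (3×21×11 + 15×23×11) mod 483 = 141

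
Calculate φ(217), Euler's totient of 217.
180

217 = 7 × 31
φ(n) = n × ∏(1 - 1/p) for each prime p dividing n
φ(217) = 217 × (1 - 1/7) × (1 - 1/31) = 180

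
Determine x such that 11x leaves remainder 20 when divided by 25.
x ≡ 20 (mod 25)

gcd(11, 25) = 1, which divides 20, so solutions exist.
Find 11^(-1) mod 25 by the extended Euclidean algorithm:
25 = 2 × 11 + 3  ⟹  3 = (1)·25 + (-2)·11
11 = 3 × 3 + 2  ⟹  2 = (-3)·25 + (7)·11
3 = 1 × 2 + 1  ⟹  1 = (4)·25 + (-9)·11
So (-9)·11 ≡ 1 (mod 25), i.e. 11^(-1) ≡ -9 ≡ 16 (mod 25).
x ≡ 16 × 20 = 320 ≡ 20 (mod 25).
Check: 11 × 20 = 220 ≡ 20 (mod 25).
Unique solution: x ≡ 20 (mod 25)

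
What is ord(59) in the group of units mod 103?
51

103 is prime, so ord(59) divides φ(103) = 102.
Divisors of 102: 1, 2, 3, 6, 17, 34, 51, 102.
Repeated squaring: 59^1 ≡ 59, 59^2 ≡ 82, 59^4 ≡ 29, 59^8 ≡ 17, 59^16 ≡ 83, 59^32 ≡ 91, 59^64 ≡ 41 (mod 103).
Test 59^d mod 103 for each divisor d in increasing order:
59^1 ≡ 59
59^2 ≡ 82
59^3 = 59^2·59^1 ≡ 100
59^6 = 59^4·59^2 ≡ 9
59^17 = 59^16·59^1 ≡ 56
59^34 = 59^32·59^2 ≡ 46
59^51 = 59^32·59^16·59^2·59^1 ≡ 1  ← first divisor giving 1
The order is 51.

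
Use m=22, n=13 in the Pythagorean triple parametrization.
(315, 572, 653)

Euclid's formula: a = m² - n², b = 2mn, c = m² + n²
m = 22, n = 13
a = 22² - 13² = 484 - 169 = 315
b = 2 × 22 × 13 = 572
c = 22² + 13² = 484 + 169 = 653
Verification: 315² + 572² = 99225 + 327184 = 426409 = 653² ✓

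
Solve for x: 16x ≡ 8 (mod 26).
x ≡ 7 (mod 13)

gcd(16, 26) = 2, which divides 8, so solutions exist.
Divide through by 2: 8x ≡ 4 (mod 13).
Find 8^(-1) mod 13 by the extended Euclidean algorithm:
13 = 1 × 8 + 5  ⟹  5 = (1)·13 + (-1)·8
8 = 1 × 5 + 3  ⟹  3 = (-1)·13 + (2)·8
5 = 1 × 3 + 2  ⟹  2 = (2)·13 + (-3)·8
3 = 1 × 2 + 1  ⟹  1 = (-3)·13 + (5)·8
So (5)·8 ≡ 1 (mod 13), i.e. 8^(-1) ≡ 5 (mod 13).
x ≡ 5 × 4 = 20 ≡ 7 (mod 13).
Check: 16 × 7 = 112 ≡ 8 (mod 26).
x ≡ 7 (mod 13), giving 2 solutions mod 26.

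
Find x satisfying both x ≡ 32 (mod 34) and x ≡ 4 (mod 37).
1188

Using Chinese Remainder Theorem:
M = 34 × 37 = 1258
M1 = 37, M2 = 34
y1 = 37^(-1) mod 34 = 23
y2 = 34^(-1) mod 37 = 12
x = (32×37×23 + 4×34×12) mod 1258 = 1188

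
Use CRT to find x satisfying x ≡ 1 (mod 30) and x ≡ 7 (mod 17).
211

Using Chinese Remainder Theorem:
M = 30 × 17 = 510
M1 = 17, M2 = 30
y1 = 17^(-1) mod 30 = 23
y2 = 30^(-1) mod 17 = 4
x = (1×17×23 + 7×30×4) mod 510 = 211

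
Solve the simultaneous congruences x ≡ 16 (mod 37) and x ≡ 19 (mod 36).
127

Using Chinese Remainder Theorem:
M = 37 × 36 = 1332
M1 = 36, M2 = 37
y1 = 36^(-1) mod 37 = 36
y2 = 37^(-1) mod 36 = 1
x = (16×36×36 + 19×37×1) mod 1332 = 127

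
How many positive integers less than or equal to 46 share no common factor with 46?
22

46 = 2 × 23
φ(n) = n × ∏(1 - 1/p) for each prime p dividing n
φ(46) = 46 × (1 - 1/2) × (1 - 1/23) = 22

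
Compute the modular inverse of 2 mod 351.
176

gcd(2, 351) = 1, so the inverse exists.
Extended Euclidean algorithm on (351, 2):
351 = 175 × 2 + 1  ⟹  1 = (1)·351 + (-175)·2
So (-175)·2 ≡ 1 (mod 351), i.e. 2^(-1) ≡ -175 ≡ 176 (mod 351).
Check: 2 × 176 = 352 ≡ 1 (mod 351)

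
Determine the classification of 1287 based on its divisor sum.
deficient

Proper divisors of 1287: sum = 1 + 3 + 9 + 11 + 13 + 33 + 39 + 99 + 117 + 143 + 429 = 897
Since 897 < 1287, 1287 is deficient.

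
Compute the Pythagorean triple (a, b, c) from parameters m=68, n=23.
(4095, 3128, 5153)

Euclid's formula: a = m² - n², b = 2mn, c = m² + n²
m = 68, n = 23
a = 68² - 23² = 4624 - 529 = 4095
b = 2 × 68 × 23 = 3128
c = 68² + 23² = 4624 + 529 = 5153
Verification: 4095² + 3128² = 16769025 + 9784384 = 26553409 = 5153² ✓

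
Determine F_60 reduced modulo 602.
88

Matrix identity: Q^n = [[F_(n+1), F_n], [F_n, F_(n-1)]] with Q = [[1,1],[1,0]].
n = 60 = 111100₂. Square-and-multiply, entries mod 602:
Q^1 = [[1,1],[1,0]]
Q^3 = (Q^1)²·Q = [[3,2],[2,1]]
Q^7 = (Q^3)²·Q = [[21,13],[13,8]]
Q^15 = (Q^7)²·Q = [[385,8],[8,377]]
Q^30 = (Q^15)² = [[197,76],[76,121]]
Q^60 = (Q^30)² = [[37,88],[88,551]]
F_60 mod 602 = Q^60[0][1] = 88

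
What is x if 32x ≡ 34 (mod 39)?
x ≡ 23 (mod 39)

gcd(32, 39) = 1, which divides 34, so solutions exist.
Find 32^(-1) mod 39 by the extended Euclidean algorithm:
39 = 1 × 32 + 7  ⟹  7 = (1)·39 + (-1)·32
32 = 4 × 7 + 4  ⟹  4 = (-4)·39 + (5)·32
7 = 1 × 4 + 3  ⟹  3 = (5)·39 + (-6)·32
4 = 1 × 3 + 1  ⟹  1 = (-9)·39 + (11)·32
So (11)·32 ≡ 1 (mod 39), i.e. 32^(-1) ≡ 11 (mod 39).
x ≡ 11 × 34 = 374 ≡ 23 (mod 39).
Check: 32 × 23 = 736 ≡ 34 (mod 39).
Unique solution: x ≡ 23 (mod 39)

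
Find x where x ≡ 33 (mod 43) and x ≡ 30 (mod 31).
1022

Using Chinese Remainder Theorem:
M = 43 × 31 = 1333
M1 = 31, M2 = 43
y1 = 31^(-1) mod 43 = 25
y2 = 43^(-1) mod 31 = 13
x = (33×31×25 + 30×43×13) mod 1333 = 1022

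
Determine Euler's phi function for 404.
200

404 = 2^2 × 101
φ(n) = n × ∏(1 - 1/p) for each prime p dividing n
φ(404) = 404 × (1 - 1/2) × (1 - 1/101) = 200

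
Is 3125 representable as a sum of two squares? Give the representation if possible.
10² + 55² (a=10, b=55)

Factorization: 3125 = 5^5
By Fermat: n is sum of two squares iff every prime p ≡ 3 (mod 4) appears to even power.
All primes ≡ 3 (mod 4) appear to even power.
Search a = 0, 1, 2, … for 3125 - a² a perfect square: first hit at a = 10: 3125 - 100 = 3025 = 55².
3125 = 10² + 55² = 100 + 3025 ✓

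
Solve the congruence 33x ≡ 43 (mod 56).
x ≡ 3 (mod 56)

gcd(33, 56) = 1, which divides 43, so solutions exist.
Find 33^(-1) mod 56 by the extended Euclidean algorithm:
56 = 1 × 33 + 23  ⟹  23 = (1)·56 + (-1)·33
33 = 1 × 23 + 10  ⟹  10 = (-1)·56 + (2)·33
23 = 2 × 10 + 3  ⟹  3 = (3)·56 + (-5)·33
10 = 3 × 3 + 1  ⟹  1 = (-10)·56 + (17)·33
So (17)·33 ≡ 1 (mod 56), i.e. 33^(-1) ≡ 17 (mod 56).
x ≡ 17 × 43 = 731 ≡ 3 (mod 56).
Check: 33 × 3 = 99 ≡ 43 (mod 56).
Unique solution: x ≡ 3 (mod 56)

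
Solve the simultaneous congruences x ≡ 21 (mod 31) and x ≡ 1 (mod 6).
145

Using Chinese Remainder Theorem:
M = 31 × 6 = 186
M1 = 6, M2 = 31
y1 = 6^(-1) mod 31 = 26
y2 = 31^(-1) mod 6 = 1
x = (21×6×26 + 1×31×1) mod 186 = 145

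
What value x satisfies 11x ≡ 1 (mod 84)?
23

gcd(11, 84) = 1, so the inverse exists.
Extended Euclidean algorithm on (84, 11):
84 = 7 × 11 + 7  ⟹  7 = (1)·84 + (-7)·11
11 = 1 × 7 + 4  ⟹  4 = (-1)·84 + (8)·11
7 = 1 × 4 + 3  ⟹  3 = (2)·84 + (-15)·11
4 = 1 × 3 + 1  ⟹  1 = (-3)·84 + (23)·11
So (23)·11 ≡ 1 (mod 84), i.e. 11^(-1) ≡ 23 (mod 84).
Check: 11 × 23 = 253 ≡ 1 (mod 84)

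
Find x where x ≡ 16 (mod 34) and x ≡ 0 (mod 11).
220

Using Chinese Remainder Theorem:
M = 34 × 11 = 374
M1 = 11, M2 = 34
y1 = 11^(-1) mod 34 = 31
y2 = 34^(-1) mod 11 = 1
x = (16×11×31 + 0×34×1) mod 374 = 220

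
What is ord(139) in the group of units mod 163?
162

163 is prime, so ord(139) divides φ(163) = 162.
Divisors of 162: 1, 2, 3, 6, 9, 18, 27, 54, 81, 162.
Repeated squaring: 139^1 ≡ 139, 139^2 ≡ 87, 139^4 ≡ 71, 139^8 ≡ 151, 139^16 ≡ 144, 139^32 ≡ 35, 139^64 ≡ 84, 139^128 ≡ 47 (mod 163).
Test 139^d mod 163 for each divisor d in increasing order:
139^1 ≡ 139
139^2 ≡ 87
139^3 = 139^2·139^1 ≡ 31
139^6 = 139^4·139^2 ≡ 146
139^9 = 139^8·139^1 ≡ 125
139^18 = 139^16·139^2 ≡ 140
139^27 = 139^16·139^8·139^2·139^1 ≡ 59
139^54 = 139^32·139^16·139^4·139^2 ≡ 58
139^81 = 139^64·139^16·139^1 ≡ 162
139^162 = 139^128·139^32·139^2 ≡ 1  ← first divisor giving 1
The order is 162.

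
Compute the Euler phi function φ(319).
280

319 = 11 × 29
φ(n) = n × ∏(1 - 1/p) for each prime p dividing n
φ(319) = 319 × (1 - 1/11) × (1 - 1/29) = 280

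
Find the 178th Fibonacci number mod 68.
67

Matrix identity: Q^n = [[F_(n+1), F_n], [F_n, F_(n-1)]] with Q = [[1,1],[1,0]].
n = 178 = 10110010₂. Square-and-multiply, entries mod 68:
Q^1 = [[1,1],[1,0]]
Q^2 = (Q^1)² = [[2,1],[1,1]]
Q^5 = (Q^2)²·Q = [[8,5],[5,3]]
Q^11 = (Q^5)²·Q = [[8,21],[21,55]]
Q^22 = (Q^11)² = [[29,31],[31,66]]
Q^44 = (Q^22)² = [[34,21],[21,13]]
Q^89 = (Q^44)²·Q = [[0,33],[33,35]]
Q^178 = (Q^89)² = [[1,67],[67,2]]
F_178 mod 68 = Q^178[0][1] = 67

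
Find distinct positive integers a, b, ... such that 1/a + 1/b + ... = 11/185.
1/17 + 1/1573 + 1/4947085

Greedy algorithm:
11/185: ceiling(185/11) = 17, use 1/17
2/3145: ceiling(3145/2) = 1573, use 1/1573
1/4947085: ceiling(4947085/1) = 4947085, use 1/4947085
Result: 11/185 = 1/17 + 1/1573 + 1/4947085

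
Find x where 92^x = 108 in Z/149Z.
79

Baby-step giant-step with step n = ⌈√149⌉ = 13.
Baby steps 92^j mod 149 (j:value) for j=0..12: 0:1, 1:92, 2:120, 3:14, 4:96, 5:41, 6:47, 7:3, 8:127, 9:62, 10:42, 11:139, 12:123.
Giant-step multiplier: 92^(-13) ≡ 92^(148-13) = 92^135 ≡ 93 (mod 149).
Giant steps γ_i = 108·93^i mod 149: γ_0=108, γ_1=61, γ_2=11, γ_3=129, γ_4=77, γ_5=9, γ_6=92 (in table at j=1).
x = i·n + j = 6·13 + 1 = 79.
Check: 92^79 ≡ 108 (mod 149).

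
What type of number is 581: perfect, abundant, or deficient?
deficient

Proper divisors of 581: sum = 1 + 7 + 83 = 91
Since 91 < 581, 581 is deficient.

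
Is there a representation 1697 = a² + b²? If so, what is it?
4² + 41² (a=4, b=41)

Factorization: 1697 = 1697
By Fermat: n is sum of two squares iff every prime p ≡ 3 (mod 4) appears to even power.
All primes ≡ 3 (mod 4) appear to even power.
Search a = 0, 1, 2, … for 1697 - a² a perfect square: first hit at a = 4: 1697 - 16 = 1681 = 41².
1697 = 4² + 41² = 16 + 1681 ✓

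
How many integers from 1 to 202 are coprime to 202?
100

202 = 2 × 101
φ(n) = n × ∏(1 - 1/p) for each prime p dividing n
φ(202) = 202 × (1 - 1/2) × (1 - 1/101) = 100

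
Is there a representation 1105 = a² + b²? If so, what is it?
4² + 33² (a=4, b=33)

Factorization: 1105 = 5 × 13 × 17
By Fermat: n is sum of two squares iff every prime p ≡ 3 (mod 4) appears to even power.
All primes ≡ 3 (mod 4) appear to even power.
Search a = 0, 1, 2, … for 1105 - a² a perfect square: first hit at a = 4: 1105 - 16 = 1089 = 33².
1105 = 4² + 33² = 16 + 1089 ✓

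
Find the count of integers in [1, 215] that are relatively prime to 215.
168

215 = 5 × 43
φ(n) = n × ∏(1 - 1/p) for each prime p dividing n
φ(215) = 215 × (1 - 1/5) × (1 - 1/43) = 168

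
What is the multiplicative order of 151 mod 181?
60

181 is prime, so ord(151) divides φ(181) = 180.
Divisors of 180: 1, 2, 3, 4, 5, 6, 9, 10, 12, 15, 18, 20, 30, 36, 45, 60, 90, 180.
Repeated squaring: 151^1 ≡ 151, 151^2 ≡ 176, 151^4 ≡ 25, 151^8 ≡ 82, 151^16 ≡ 27, 151^32 ≡ 5, 151^64 ≡ 25, 151^128 ≡ 82 (mod 181).
Test 151^d mod 181 for each divisor d in increasing order:
151^1 ≡ 151
151^2 ≡ 176
151^3 = 151^2·151^1 ≡ 150
151^4 ≡ 25
151^5 = 151^4·151^1 ≡ 155
151^6 = 151^4·151^2 ≡ 56
151^9 = 151^8·151^1 ≡ 74
151^10 = 151^8·151^2 ≡ 133
151^12 = 151^8·151^4 ≡ 59
151^15 = 151^8·151^4·151^2·151^1 ≡ 162
151^18 = 151^16·151^2 ≡ 46
151^20 = 151^16·151^4 ≡ 132
151^30 = 151^16·151^8·151^4·151^2 ≡ 180
151^36 = 151^32·151^4 ≡ 125
151^45 = 151^32·151^8·151^4·151^1 ≡ 19
151^60 = 151^32·151^16·151^8·151^4 ≡ 1  ← first divisor giving 1
The order is 60.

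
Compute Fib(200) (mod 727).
716

Matrix identity: Q^n = [[F_(n+1), F_n], [F_n, F_(n-1)]] with Q = [[1,1],[1,0]].
n = 200 = 11001000₂. Square-and-multiply, entries mod 727:
Q^1 = [[1,1],[1,0]]
Q^3 = (Q^1)²·Q = [[3,2],[2,1]]
Q^6 = (Q^3)² = [[13,8],[8,5]]
Q^12 = (Q^6)² = [[233,144],[144,89]]
Q^25 = (Q^12)²·Q = [[711,144],[144,567]]
Q^50 = (Q^25)² = [[636,101],[101,535]]
Q^100 = (Q^50)² = [[307,497],[497,537]]
Q^200 = (Q^100)² = [[295,716],[716,306]]
F_200 mod 727 = Q^200[0][1] = 716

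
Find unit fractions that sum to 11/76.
1/7 + 1/532

Greedy algorithm:
11/76: ceiling(76/11) = 7, use 1/7
1/532: ceiling(532/1) = 532, use 1/532
Result: 11/76 = 1/7 + 1/532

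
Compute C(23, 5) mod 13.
5

Using Lucas' theorem:
Write n=23 and k=5 in base 13:
n in base 13: [1, 10]
k in base 13: [0, 5]
C(23,5) mod 13 = ∏ C(n_i, k_i) mod 13
Digit binomials (mod 13): C(1,0) = 1; C(10,5) = 252 ≡ 5
Product: 1 × 5 = 5 ≡ 5 (mod 13)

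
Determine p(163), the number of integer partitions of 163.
142798995930

p(n) counts ways to write n as a sum of positive integers (order ignored).
Euler's pentagonal recurrence: p(k) = p(k-1) + p(k-2) - p(k-5) - p(k-7) + p(k-12) + p(k-15) - ... (offsets j(3j∓1)/2, signs ++--, p(0)=1, p(<0)=0).
DP table for k = 0..162: p(0)=1, p(1)=1, p(2)=2, p(3)=3, p(4)=5, p(5)=7, p(6)=11, p(7)=15, p(8)=22, p(9)=30, p(10)=42, p(11)=56, p(12)=77, p(13)=101, p(14)=135, p(15)=176, p(16)=231, p(17)=297, p(18)=385, p(19)=490, p(20)=627, p(21)=792, p(22)=1002, p(23)=1255, p(24)=1575, p(25)=1958, p(26)=2436, p(27)=3010, p(28)=3718, p(29)=4565, p(30)=5604, p(31)=6842, p(32)=8349, p(33)=10143, p(34)=12310, p(35)=14883, p(36)=17977, p(37)=21637, p(38)=26015, p(39)=31185, p(40)=37338, p(41)=44583, p(42)=53174, p(43)=63261, p(44)=75175, p(45)=89134, p(46)=105558, p(47)=124754, p(48)=147273, p(49)=173525, p(50)=204226, p(51)=239943, p(52)=281589, p(53)=329931, p(54)=386155, p(55)=451276, p(56)=526823, p(57)=614154, p(58)=715220, p(59)=831820, p(60)=966467, p(61)=1121505, p(62)=1300156, p(63)=1505499, p(64)=1741630, p(65)=2012558, p(66)=2323520, p(67)=2679689, p(68)=3087735, p(69)=3554345, p(70)=4087968, p(71)=4697205, p(72)=5392783, p(73)=6185689, p(74)=7089500, p(75)=8118264, p(76)=9289091, p(77)=10619863, p(78)=12132164, p(79)=13848650, p(80)=15796476, p(81)=18004327, p(82)=20506255, p(83)=23338469, p(84)=26543660, p(85)=30167357, p(86)=34262962, p(87)=38887673, p(88)=44108109, p(89)=49995925, p(90)=56634173, p(91)=64112359, p(92)=72533807, p(93)=82010177, p(94)=92669720, p(95)=104651419, p(96)=118114304, p(97)=133230930, p(98)=150198136, p(99)=169229875, p(100)=190569292, p(101)=214481126, p(102)=241265379, p(103)=271248950, p(104)=304801365, p(105)=342325709, p(106)=384276336, p(107)=431149389, p(108)=483502844, p(109)=541946240, p(110)=607163746, p(111)=679903203, p(112)=761002156, p(113)=851376628, p(114)=952050665, p(115)=1064144451, p(116)=1188908248, p(117)=1327710076, p(118)=1482074143, p(119)=1653668665, p(120)=1844349560, p(121)=2056148051, p(122)=2291320912, p(123)=2552338241, p(124)=2841940500, p(125)=3163127352, p(126)=3519222692, p(127)=3913864295, p(128)=4351078600, p(129)=4835271870, p(130)=5371315400, p(131)=5964539504, p(132)=6620830889, p(133)=7346629512, p(134)=8149040695, p(135)=9035836076, p(136)=10015581680, p(137)=11097645016, p(138)=12292341831, p(139)=13610949895, p(140)=15065878135, p(141)=16670689208, p(142)=18440293320, p(143)=20390982757, p(144)=22540654445, p(145)=24908858009, p(146)=27517052599, p(147)=30388671978, p(148)=33549419497, p(149)=37027355200, p(150)=40853235313, p(151)=45060624582, p(152)=49686288421, p(153)=54770336324, p(154)=60356673280, p(155)=66493182097, p(156)=73232243759, p(157)=80630964769, p(158)=88751778802, p(159)=97662728555, p(160)=107438159466, p(161)=118159068427, p(162)=129913904637.
Final step: p(163) = p(162) + p(161) - p(158) - p(156) + p(151) + p(148) - p(141) - p(137) + p(128) + p(123) - p(112) - p(106) + p(93) + p(86) - p(71) - p(63) + p(46) + p(37) - p(18) - p(8)
= 129913904637 + 118159068427 - 88751778802 - 73232243759 + 45060624582 + 33549419497 - 16670689208 - 11097645016 + 4351078600 + 2552338241 - 761002156 - 384276336 + 82010177 + 34262962 - 4697205 - 1505499 + 105558 + 21637 - 385 - 22
= 142798995930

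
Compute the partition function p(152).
49686288421

p(n) counts ways to write n as a sum of positive integers (order ignored).
Euler's pentagonal recurrence: p(k) = p(k-1) + p(k-2) - p(k-5) - p(k-7) + p(k-12) + p(k-15) - ... (offsets j(3j∓1)/2, signs ++--, p(0)=1, p(<0)=0).
DP table for k = 0..151: p(0)=1, p(1)=1, p(2)=2, p(3)=3, p(4)=5, p(5)=7, p(6)=11, p(7)=15, p(8)=22, p(9)=30, p(10)=42, p(11)=56, p(12)=77, p(13)=101, p(14)=135, p(15)=176, p(16)=231, p(17)=297, p(18)=385, p(19)=490, p(20)=627, p(21)=792, p(22)=1002, p(23)=1255, p(24)=1575, p(25)=1958, p(26)=2436, p(27)=3010, p(28)=3718, p(29)=4565, p(30)=5604, p(31)=6842, p(32)=8349, p(33)=10143, p(34)=12310, p(35)=14883, p(36)=17977, p(37)=21637, p(38)=26015, p(39)=31185, p(40)=37338, p(41)=44583, p(42)=53174, p(43)=63261, p(44)=75175, p(45)=89134, p(46)=105558, p(47)=124754, p(48)=147273, p(49)=173525, p(50)=204226, p(51)=239943, p(52)=281589, p(53)=329931, p(54)=386155, p(55)=451276, p(56)=526823, p(57)=614154, p(58)=715220, p(59)=831820, p(60)=966467, p(61)=1121505, p(62)=1300156, p(63)=1505499, p(64)=1741630, p(65)=2012558, p(66)=2323520, p(67)=2679689, p(68)=3087735, p(69)=3554345, p(70)=4087968, p(71)=4697205, p(72)=5392783, p(73)=6185689, p(74)=7089500, p(75)=8118264, p(76)=9289091, p(77)=10619863, p(78)=12132164, p(79)=13848650, p(80)=15796476, p(81)=18004327, p(82)=20506255, p(83)=23338469, p(84)=26543660, p(85)=30167357, p(86)=34262962, p(87)=38887673, p(88)=44108109, p(89)=49995925, p(90)=56634173, p(91)=64112359, p(92)=72533807, p(93)=82010177, p(94)=92669720, p(95)=104651419, p(96)=118114304, p(97)=133230930, p(98)=150198136, p(99)=169229875, p(100)=190569292, p(101)=214481126, p(102)=241265379, p(103)=271248950, p(104)=304801365, p(105)=342325709, p(106)=384276336, p(107)=431149389, p(108)=483502844, p(109)=541946240, p(110)=607163746, p(111)=679903203, p(112)=761002156, p(113)=851376628, p(114)=952050665, p(115)=1064144451, p(116)=1188908248, p(117)=1327710076, p(118)=1482074143, p(119)=1653668665, p(120)=1844349560, p(121)=2056148051, p(122)=2291320912, p(123)=2552338241, p(124)=2841940500, p(125)=3163127352, p(126)=3519222692, p(127)=3913864295, p(128)=4351078600, p(129)=4835271870, p(130)=5371315400, p(131)=5964539504, p(132)=6620830889, p(133)=7346629512, p(134)=8149040695, p(135)=9035836076, p(136)=10015581680, p(137)=11097645016, p(138)=12292341831, p(139)=13610949895, p(140)=15065878135, p(141)=16670689208, p(142)=18440293320, p(143)=20390982757, p(144)=22540654445, p(145)=24908858009, p(146)=27517052599, p(147)=30388671978, p(148)=33549419497, p(149)=37027355200, p(150)=40853235313, p(151)=45060624582.
Final step: p(152) = p(151) + p(150) - p(147) - p(145) + p(140) + p(137) - p(130) - p(126) + p(117) + p(112) - p(101) - p(95) + p(82) + p(75) - p(60) - p(52) + p(35) + p(26) - p(7)
= 45060624582 + 40853235313 - 30388671978 - 24908858009 + 15065878135 + 11097645016 - 5371315400 - 3519222692 + 1327710076 + 761002156 - 214481126 - 104651419 + 20506255 + 8118264 - 966467 - 281589 + 14883 + 2436 - 15
= 49686288421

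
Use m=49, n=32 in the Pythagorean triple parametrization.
(1377, 3136, 3425)

Euclid's formula: a = m² - n², b = 2mn, c = m² + n²
m = 49, n = 32
a = 49² - 32² = 2401 - 1024 = 1377
b = 2 × 49 × 32 = 3136
c = 49² + 32² = 2401 + 1024 = 3425
Verification: 1377² + 3136² = 1896129 + 9834496 = 11730625 = 3425² ✓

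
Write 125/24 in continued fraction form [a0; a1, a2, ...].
[5; 4, 1, 4]

Euclidean algorithm steps:
125 = 5 × 24 + 5
24 = 4 × 5 + 4
5 = 1 × 4 + 1
4 = 4 × 1 + 0
Continued fraction: [5; 4, 1, 4]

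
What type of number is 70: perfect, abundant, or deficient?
abundant

Proper divisors of 70: sum = 1 + 2 + 5 + 7 + 10 + 14 + 35 = 74
Since 74 > 70, 70 is abundant.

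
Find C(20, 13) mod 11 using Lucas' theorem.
3

Using Lucas' theorem:
Write n=20 and k=13 in base 11:
n in base 11: [1, 9]
k in base 11: [1, 2]
C(20,13) mod 11 = ∏ C(n_i, k_i) mod 11
Digit binomials (mod 11): C(1,1) = 1; C(9,2) = 36 ≡ 3
Product: 1 × 3 = 3 ≡ 3 (mod 11)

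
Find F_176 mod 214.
3

Matrix identity: Q^n = [[F_(n+1), F_n], [F_n, F_(n-1)]] with Q = [[1,1],[1,0]].
n = 176 = 10110000₂. Square-and-multiply, entries mod 214:
Q^1 = [[1,1],[1,0]]
Q^2 = (Q^1)² = [[2,1],[1,1]]
Q^5 = (Q^2)²·Q = [[8,5],[5,3]]
Q^11 = (Q^5)²·Q = [[144,89],[89,55]]
Q^22 = (Q^11)² = [[195,163],[163,32]]
Q^44 = (Q^22)² = [[180,193],[193,201]]
Q^88 = (Q^44)² = [[99,131],[131,182]]
Q^176 = (Q^88)² = [[212,3],[3,209]]
F_176 mod 214 = Q^176[0][1] = 3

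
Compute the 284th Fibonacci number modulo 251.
167

Matrix identity: Q^n = [[F_(n+1), F_n], [F_n, F_(n-1)]] with Q = [[1,1],[1,0]].
n = 284 = 100011100₂. Square-and-multiply, entries mod 251:
Q^1 = [[1,1],[1,0]]
Q^2 = (Q^1)² = [[2,1],[1,1]]
Q^4 = (Q^2)² = [[5,3],[3,2]]
Q^8 = (Q^4)² = [[34,21],[21,13]]
Q^17 = (Q^8)²·Q = [[74,91],[91,234]]
Q^35 = (Q^17)²·Q = [[119,203],[203,167]]
Q^71 = (Q^35)²·Q = [[227,150],[150,77]]
Q^142 = (Q^71)² = [[235,169],[169,66]]
Q^284 = (Q^142)² = [[203,167],[167,36]]
F_284 mod 251 = Q^284[0][1] = 167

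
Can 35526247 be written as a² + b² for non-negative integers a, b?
Not possible

Factorization: 35526247 = 29 × 107^3
By Fermat: n is sum of two squares iff every prime p ≡ 3 (mod 4) appears to even power.
Prime(s) ≡ 3 (mod 4) with odd exponent: [(107, 3)]
Therefore 35526247 cannot be expressed as a² + b².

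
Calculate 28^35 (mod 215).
37

Repeated squaring. Binary of 35 = 100011.
28^1 ≡ 28 (mod 215); 28^2 ≡ 139 (mod 215); 28^4 ≡ 186 (mod 215); 28^8 ≡ 196 (mod 215); 28^16 ≡ 146 (mod 215); 28^32 ≡ 31 (mod 215)
28^35 = 28^1 × 28^2 × 28^32 ≡ 37 (mod 215)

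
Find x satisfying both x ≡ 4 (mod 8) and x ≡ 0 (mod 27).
108

Using Chinese Remainder Theorem:
M = 8 × 27 = 216
M1 = 27, M2 = 8
y1 = 27^(-1) mod 8 = 3
y2 = 8^(-1) mod 27 = 17
x = (4×27×3 + 0×8×17) mod 216 = 108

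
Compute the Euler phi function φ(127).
126

127 = 127
φ(n) = n × ∏(1 - 1/p) for each prime p dividing n
φ(127) = 127 × (1 - 1/127) = 126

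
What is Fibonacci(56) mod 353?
84

Matrix identity: Q^n = [[F_(n+1), F_n], [F_n, F_(n-1)]] with Q = [[1,1],[1,0]].
n = 56 = 111000₂. Square-and-multiply, entries mod 353:
Q^1 = [[1,1],[1,0]]
Q^3 = (Q^1)²·Q = [[3,2],[2,1]]
Q^7 = (Q^3)²·Q = [[21,13],[13,8]]
Q^14 = (Q^7)² = [[257,24],[24,233]]
Q^28 = (Q^14)² = [[261,111],[111,150]]
Q^56 = (Q^28)² = [[311,84],[84,227]]
F_56 mod 353 = Q^56[0][1] = 84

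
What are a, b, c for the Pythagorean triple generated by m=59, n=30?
(2581, 3540, 4381)

Euclid's formula: a = m² - n², b = 2mn, c = m² + n²
m = 59, n = 30
a = 59² - 30² = 3481 - 900 = 2581
b = 2 × 59 × 30 = 3540
c = 59² + 30² = 3481 + 900 = 4381
Verification: 2581² + 3540² = 6661561 + 12531600 = 19193161 = 4381² ✓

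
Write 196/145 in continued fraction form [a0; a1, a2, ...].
[1; 2, 1, 5, 2, 1, 2]

Euclidean algorithm steps:
196 = 1 × 145 + 51
145 = 2 × 51 + 43
51 = 1 × 43 + 8
43 = 5 × 8 + 3
8 = 2 × 3 + 2
3 = 1 × 2 + 1
2 = 2 × 1 + 0
Continued fraction: [1; 2, 1, 5, 2, 1, 2]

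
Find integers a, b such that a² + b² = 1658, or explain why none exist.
17² + 37² (a=17, b=37)

Factorization: 1658 = 2 × 829
By Fermat: n is sum of two squares iff every prime p ≡ 3 (mod 4) appears to even power.
All primes ≡ 3 (mod 4) appear to even power.
Search a = 0, 1, 2, … for 1658 - a² a perfect square: first hit at a = 17: 1658 - 289 = 1369 = 37².
1658 = 17² + 37² = 289 + 1369 ✓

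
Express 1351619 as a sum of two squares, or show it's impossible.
Not possible

Factorization: 1351619 = 17 × 43^3
By Fermat: n is sum of two squares iff every prime p ≡ 3 (mod 4) appears to even power.
Prime(s) ≡ 3 (mod 4) with odd exponent: [(43, 3)]
Therefore 1351619 cannot be expressed as a² + b².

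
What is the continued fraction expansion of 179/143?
[1; 3, 1, 35]

Euclidean algorithm steps:
179 = 1 × 143 + 36
143 = 3 × 36 + 35
36 = 1 × 35 + 1
35 = 35 × 1 + 0
Continued fraction: [1; 3, 1, 35]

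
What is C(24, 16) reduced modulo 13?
9

Using Lucas' theorem:
Write n=24 and k=16 in base 13:
n in base 13: [1, 11]
k in base 13: [1, 3]
C(24,16) mod 13 = ∏ C(n_i, k_i) mod 13
Digit binomials (mod 13): C(1,1) = 1; C(11,3) = 165 ≡ 9
Product: 1 × 9 = 9 ≡ 9 (mod 13)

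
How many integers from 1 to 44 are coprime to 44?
20

44 = 2^2 × 11
φ(n) = n × ∏(1 - 1/p) for each prime p dividing n
φ(44) = 44 × (1 - 1/2) × (1 - 1/11) = 20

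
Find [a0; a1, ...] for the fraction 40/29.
[1; 2, 1, 1, 1, 3]

Euclidean algorithm steps:
40 = 1 × 29 + 11
29 = 2 × 11 + 7
11 = 1 × 7 + 4
7 = 1 × 4 + 3
4 = 1 × 3 + 1
3 = 3 × 1 + 0
Continued fraction: [1; 2, 1, 1, 1, 3]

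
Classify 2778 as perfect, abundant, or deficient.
abundant

Proper divisors of 2778: sum = 1 + 2 + 3 + 6 + 463 + 926 + 1389 = 2790
Since 2790 > 2778, 2778 is abundant.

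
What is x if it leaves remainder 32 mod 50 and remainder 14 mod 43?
1132

Using Chinese Remainder Theorem:
M = 50 × 43 = 2150
M1 = 43, M2 = 50
y1 = 43^(-1) mod 50 = 7
y2 = 50^(-1) mod 43 = 37
x = (32×43×7 + 14×50×37) mod 2150 = 1132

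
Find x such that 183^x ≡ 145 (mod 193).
20

Baby-step giant-step with step n = ⌈√193⌉ = 14.
Baby steps 183^j mod 193 (j:value) for j=0..13: 0:1, 1:183, 2:100, 3:158, 4:157, 5:167, 6:67, 7:102, 8:138, 9:164, 10:97, 11:188, 12:50, 13:79.
Giant-step multiplier: 183^(-14) ≡ 183^(192-14) = 183^178 ≡ 75 (mod 193).
Giant steps γ_i = 145·75^i mod 193: γ_0=145, γ_1=67 (in table at j=6).
x = i·n + j = 1·14 + 6 = 20.
Check: 183^20 ≡ 145 (mod 193).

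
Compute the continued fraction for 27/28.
[0; 1, 27]

Euclidean algorithm steps:
27 = 0 × 28 + 27
28 = 1 × 27 + 1
27 = 27 × 1 + 0
Continued fraction: [0; 1, 27]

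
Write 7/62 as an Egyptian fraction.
1/9 + 1/558

Greedy algorithm:
7/62: ceiling(62/7) = 9, use 1/9
1/558: ceiling(558/1) = 558, use 1/558
Result: 7/62 = 1/9 + 1/558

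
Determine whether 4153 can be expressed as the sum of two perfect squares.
43² + 48² (a=43, b=48)

Factorization: 4153 = 4153
By Fermat: n is sum of two squares iff every prime p ≡ 3 (mod 4) appears to even power.
All primes ≡ 3 (mod 4) appear to even power.
Search a = 0, 1, 2, … for 4153 - a² a perfect square: first hit at a = 43: 4153 - 1849 = 2304 = 48².
4153 = 43² + 48² = 1849 + 2304 ✓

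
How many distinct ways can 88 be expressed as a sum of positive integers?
44108109

p(n) counts ways to write n as a sum of positive integers (order ignored).
Euler's pentagonal recurrence: p(k) = p(k-1) + p(k-2) - p(k-5) - p(k-7) + p(k-12) + p(k-15) - ... (offsets j(3j∓1)/2, signs ++--, p(0)=1, p(<0)=0).
DP table for k = 0..87: p(0)=1, p(1)=1, p(2)=2, p(3)=3, p(4)=5, p(5)=7, p(6)=11, p(7)=15, p(8)=22, p(9)=30, p(10)=42, p(11)=56, p(12)=77, p(13)=101, p(14)=135, p(15)=176, p(16)=231, p(17)=297, p(18)=385, p(19)=490, p(20)=627, p(21)=792, p(22)=1002, p(23)=1255, p(24)=1575, p(25)=1958, p(26)=2436, p(27)=3010, p(28)=3718, p(29)=4565, p(30)=5604, p(31)=6842, p(32)=8349, p(33)=10143, p(34)=12310, p(35)=14883, p(36)=17977, p(37)=21637, p(38)=26015, p(39)=31185, p(40)=37338, p(41)=44583, p(42)=53174, p(43)=63261, p(44)=75175, p(45)=89134, p(46)=105558, p(47)=124754, p(48)=147273, p(49)=173525, p(50)=204226, p(51)=239943, p(52)=281589, p(53)=329931, p(54)=386155, p(55)=451276, p(56)=526823, p(57)=614154, p(58)=715220, p(59)=831820, p(60)=966467, p(61)=1121505, p(62)=1300156, p(63)=1505499, p(64)=1741630, p(65)=2012558, p(66)=2323520, p(67)=2679689, p(68)=3087735, p(69)=3554345, p(70)=4087968, p(71)=4697205, p(72)=5392783, p(73)=6185689, p(74)=7089500, p(75)=8118264, p(76)=9289091, p(77)=10619863, p(78)=12132164, p(79)=13848650, p(80)=15796476, p(81)=18004327, p(82)=20506255, p(83)=23338469, p(84)=26543660, p(85)=30167357, p(86)=34262962, p(87)=38887673.
Final step: p(88) = p(87) + p(86) - p(83) - p(81) + p(76) + p(73) - p(66) - p(62) + p(53) + p(48) - p(37) - p(31) + p(18) + p(11)
= 38887673 + 34262962 - 23338469 - 18004327 + 9289091 + 6185689 - 2323520 - 1300156 + 329931 + 147273 - 21637 - 6842 + 385 + 56
= 44108109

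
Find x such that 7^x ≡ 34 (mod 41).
21

Baby-step giant-step with step n = ⌈√41⌉ = 7.
Baby steps 7^j mod 41 (j:value) for j=0..6: 0:1, 1:7, 2:8, 3:15, 4:23, 5:38, 6:20.
Giant-step multiplier: 7^(-7) ≡ 7^(40-7) = 7^33 ≡ 29 (mod 41).
Giant steps γ_i = 34·29^i mod 41: γ_0=34, γ_1=2, γ_2=17, γ_3=1 (in table at j=0).
x = i·n + j = 3·7 + 0 = 21.
Check: 7^21 ≡ 34 (mod 41).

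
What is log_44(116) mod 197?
134

Baby-step giant-step with step n = ⌈√197⌉ = 15.
Baby steps 44^j mod 197 (j:value) for j=0..14: 0:1, 1:44, 2:163, 3:80, 4:171, 5:38, 6:96, 7:87, 8:85, 9:194, 10:65, 11:102, 12:154, 13:78, 14:83.
Giant-step multiplier: 44^(-15) ≡ 44^(196-15) = 44^181 ≡ 184 (mod 197).
Giant steps γ_i = 116·184^i mod 197: γ_0=116, γ_1=68, γ_2=101, γ_3=66, γ_4=127, γ_5=122, γ_6=187, γ_7=130, γ_8=83 (in table at j=14).
x = i·n + j = 8·15 + 14 = 134.
Check: 44^134 ≡ 116 (mod 197).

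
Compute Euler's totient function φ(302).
150

302 = 2 × 151
φ(n) = n × ∏(1 - 1/p) for each prime p dividing n
φ(302) = 302 × (1 - 1/2) × (1 - 1/151) = 150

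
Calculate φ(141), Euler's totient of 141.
92

141 = 3 × 47
φ(n) = n × ∏(1 - 1/p) for each prime p dividing n
φ(141) = 141 × (1 - 1/3) × (1 - 1/47) = 92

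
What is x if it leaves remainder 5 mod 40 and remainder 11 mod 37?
85

Using Chinese Remainder Theorem:
M = 40 × 37 = 1480
M1 = 37, M2 = 40
y1 = 37^(-1) mod 40 = 13
y2 = 40^(-1) mod 37 = 25
x = (5×37×13 + 11×40×25) mod 1480 = 85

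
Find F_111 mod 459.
376

Matrix identity: Q^n = [[F_(n+1), F_n], [F_n, F_(n-1)]] with Q = [[1,1],[1,0]].
n = 111 = 1101111₂. Square-and-multiply, entries mod 459:
Q^1 = [[1,1],[1,0]]
Q^3 = (Q^1)²·Q = [[3,2],[2,1]]
Q^6 = (Q^3)² = [[13,8],[8,5]]
Q^13 = (Q^6)²·Q = [[377,233],[233,144]]
Q^27 = (Q^13)²·Q = [[183,425],[425,217]]
Q^55 = (Q^27)²·Q = [[390,220],[220,170]]
Q^111 = (Q^55)²·Q = [[105,376],[376,188]]
F_111 mod 459 = Q^111[0][1] = 376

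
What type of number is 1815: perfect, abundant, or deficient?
deficient

Proper divisors of 1815: sum = 1 + 3 + 5 + 11 + 15 + 33 + 55 + 121 + 165 + 363 + 605 = 1377
Since 1377 < 1815, 1815 is deficient.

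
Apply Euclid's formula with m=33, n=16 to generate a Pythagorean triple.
(833, 1056, 1345)

Euclid's formula: a = m² - n², b = 2mn, c = m² + n²
m = 33, n = 16
a = 33² - 16² = 1089 - 256 = 833
b = 2 × 33 × 16 = 1056
c = 33² + 16² = 1089 + 256 = 1345
Verification: 833² + 1056² = 693889 + 1115136 = 1809025 = 1345² ✓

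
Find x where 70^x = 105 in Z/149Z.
111

Baby-step giant-step with step n = ⌈√149⌉ = 13.
Baby steps 70^j mod 149 (j:value) for j=0..12: 0:1, 1:70, 2:132, 3:2, 4:140, 5:115, 6:4, 7:131, 8:81, 9:8, 10:113, 11:13, 12:16.
Giant-step multiplier: 70^(-13) ≡ 70^(148-13) = 70^135 ≡ 60 (mod 149).
Giant steps γ_i = 105·60^i mod 149: γ_0=105, γ_1=42, γ_2=136, γ_3=114, γ_4=135, γ_5=54, γ_6=111, γ_7=104, γ_8=131 (in table at j=7).
x = i·n + j = 8·13 + 7 = 111.
Check: 70^111 ≡ 105 (mod 149).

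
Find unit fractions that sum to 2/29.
1/15 + 1/435

Greedy algorithm:
2/29: ceiling(29/2) = 15, use 1/15
1/435: ceiling(435/1) = 435, use 1/435
Result: 2/29 = 1/15 + 1/435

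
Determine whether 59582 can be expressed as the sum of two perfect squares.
Not possible

Factorization: 59582 = 2 × 31^3
By Fermat: n is sum of two squares iff every prime p ≡ 3 (mod 4) appears to even power.
Prime(s) ≡ 3 (mod 4) with odd exponent: [(31, 3)]
Therefore 59582 cannot be expressed as a² + b².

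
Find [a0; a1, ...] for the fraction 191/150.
[1; 3, 1, 1, 1, 13]

Euclidean algorithm steps:
191 = 1 × 150 + 41
150 = 3 × 41 + 27
41 = 1 × 27 + 14
27 = 1 × 14 + 13
14 = 1 × 13 + 1
13 = 13 × 1 + 0
Continued fraction: [1; 3, 1, 1, 1, 13]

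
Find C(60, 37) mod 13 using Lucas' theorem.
0

Using Lucas' theorem:
Write n=60 and k=37 in base 13:
n in base 13: [4, 8]
k in base 13: [2, 11]
C(60,37) mod 13 = ∏ C(n_i, k_i) mod 13
Digit binomials (mod 13): C(4,2) = 6; C(8,11) = 0 (k_i > n_i)
Product: 6 × 0 = 0 ≡ 0 (mod 13)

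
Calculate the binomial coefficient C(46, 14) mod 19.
0

Using Lucas' theorem:
Write n=46 and k=14 in base 19:
n in base 19: [2, 8]
k in base 19: [0, 14]
C(46,14) mod 19 = ∏ C(n_i, k_i) mod 19
Digit binomials (mod 19): C(2,0) = 1; C(8,14) = 0 (k_i > n_i)
Product: 1 × 0 = 0 ≡ 0 (mod 19)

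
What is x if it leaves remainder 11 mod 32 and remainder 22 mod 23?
459

Using Chinese Remainder Theorem:
M = 32 × 23 = 736
M1 = 23, M2 = 32
y1 = 23^(-1) mod 32 = 7
y2 = 32^(-1) mod 23 = 18
x = (11×23×7 + 22×32×18) mod 736 = 459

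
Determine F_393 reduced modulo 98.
48

Matrix identity: Q^n = [[F_(n+1), F_n], [F_n, F_(n-1)]] with Q = [[1,1],[1,0]].
n = 393 = 110001001₂. Square-and-multiply, entries mod 98:
Q^1 = [[1,1],[1,0]]
Q^3 = (Q^1)²·Q = [[3,2],[2,1]]
Q^6 = (Q^3)² = [[13,8],[8,5]]
Q^12 = (Q^6)² = [[37,46],[46,89]]
Q^24 = (Q^12)² = [[55,14],[14,41]]
Q^49 = (Q^24)²·Q = [[57,85],[85,70]]
Q^98 = (Q^49)² = [[86,15],[15,71]]
Q^196 = (Q^98)² = [[75,3],[3,72]]
Q^393 = (Q^196)²·Q = [[97,48],[48,49]]
F_393 mod 98 = Q^393[0][1] = 48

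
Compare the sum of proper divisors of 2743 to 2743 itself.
deficient

Proper divisors of 2743: sum = 1 + 13 + 211 = 225
Since 225 < 2743, 2743 is deficient.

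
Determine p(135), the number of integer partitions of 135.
9035836076

p(n) counts ways to write n as a sum of positive integers (order ignored).
Euler's pentagonal recurrence: p(k) = p(k-1) + p(k-2) - p(k-5) - p(k-7) + p(k-12) + p(k-15) - ... (offsets j(3j∓1)/2, signs ++--, p(0)=1, p(<0)=0).
DP table for k = 0..134: p(0)=1, p(1)=1, p(2)=2, p(3)=3, p(4)=5, p(5)=7, p(6)=11, p(7)=15, p(8)=22, p(9)=30, p(10)=42, p(11)=56, p(12)=77, p(13)=101, p(14)=135, p(15)=176, p(16)=231, p(17)=297, p(18)=385, p(19)=490, p(20)=627, p(21)=792, p(22)=1002, p(23)=1255, p(24)=1575, p(25)=1958, p(26)=2436, p(27)=3010, p(28)=3718, p(29)=4565, p(30)=5604, p(31)=6842, p(32)=8349, p(33)=10143, p(34)=12310, p(35)=14883, p(36)=17977, p(37)=21637, p(38)=26015, p(39)=31185, p(40)=37338, p(41)=44583, p(42)=53174, p(43)=63261, p(44)=75175, p(45)=89134, p(46)=105558, p(47)=124754, p(48)=147273, p(49)=173525, p(50)=204226, p(51)=239943, p(52)=281589, p(53)=329931, p(54)=386155, p(55)=451276, p(56)=526823, p(57)=614154, p(58)=715220, p(59)=831820, p(60)=966467, p(61)=1121505, p(62)=1300156, p(63)=1505499, p(64)=1741630, p(65)=2012558, p(66)=2323520, p(67)=2679689, p(68)=3087735, p(69)=3554345, p(70)=4087968, p(71)=4697205, p(72)=5392783, p(73)=6185689, p(74)=7089500, p(75)=8118264, p(76)=9289091, p(77)=10619863, p(78)=12132164, p(79)=13848650, p(80)=15796476, p(81)=18004327, p(82)=20506255, p(83)=23338469, p(84)=26543660, p(85)=30167357, p(86)=34262962, p(87)=38887673, p(88)=44108109, p(89)=49995925, p(90)=56634173, p(91)=64112359, p(92)=72533807, p(93)=82010177, p(94)=92669720, p(95)=104651419, p(96)=118114304, p(97)=133230930, p(98)=150198136, p(99)=169229875, p(100)=190569292, p(101)=214481126, p(102)=241265379, p(103)=271248950, p(104)=304801365, p(105)=342325709, p(106)=384276336, p(107)=431149389, p(108)=483502844, p(109)=541946240, p(110)=607163746, p(111)=679903203, p(112)=761002156, p(113)=851376628, p(114)=952050665, p(115)=1064144451, p(116)=1188908248, p(117)=1327710076, p(118)=1482074143, p(119)=1653668665, p(120)=1844349560, p(121)=2056148051, p(122)=2291320912, p(123)=2552338241, p(124)=2841940500, p(125)=3163127352, p(126)=3519222692, p(127)=3913864295, p(128)=4351078600, p(129)=4835271870, p(130)=5371315400, p(131)=5964539504, p(132)=6620830889, p(133)=7346629512, p(134)=8149040695.
Final step: p(135) = p(134) + p(133) - p(130) - p(128) + p(123) + p(120) - p(113) - p(109) + p(100) + p(95) - p(84) - p(78) + p(65) + p(58) - p(43) - p(35) + p(18) + p(9)
= 8149040695 + 7346629512 - 5371315400 - 4351078600 + 2552338241 + 1844349560 - 851376628 - 541946240 + 190569292 + 104651419 - 26543660 - 12132164 + 2012558 + 715220 - 63261 - 14883 + 385 + 30
= 9035836076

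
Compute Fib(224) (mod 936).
741

Matrix identity: Q^n = [[F_(n+1), F_n], [F_n, F_(n-1)]] with Q = [[1,1],[1,0]].
n = 224 = 11100000₂. Square-and-multiply, entries mod 936:
Q^1 = [[1,1],[1,0]]
Q^3 = (Q^1)²·Q = [[3,2],[2,1]]
Q^7 = (Q^3)²·Q = [[21,13],[13,8]]
Q^14 = (Q^7)² = [[610,377],[377,233]]
Q^28 = (Q^14)² = [[365,507],[507,794]]
Q^56 = (Q^28)² = [[898,741],[741,157]]
Q^112 = (Q^56)² = [[157,195],[195,898]]
Q^224 = (Q^112)² = [[898,741],[741,157]]
F_224 mod 936 = Q^224[0][1] = 741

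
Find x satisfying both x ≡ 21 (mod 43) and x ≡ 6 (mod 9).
150

Using Chinese Remainder Theorem:
M = 43 × 9 = 387
M1 = 9, M2 = 43
y1 = 9^(-1) mod 43 = 24
y2 = 43^(-1) mod 9 = 4
x = (21×9×24 + 6×43×4) mod 387 = 150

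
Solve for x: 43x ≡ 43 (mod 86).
x ≡ 1 (mod 2)

gcd(43, 86) = 43, which divides 43, so solutions exist.
Divide through by 43: x ≡ 1 (mod 2).
The coefficient of x is now 1, so x ≡ 1 (mod 2).
Check: 43 × 1 = 43 ≡ 43 (mod 86).
x ≡ 1 (mod 2), giving 43 solutions mod 86.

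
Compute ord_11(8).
10

11 is prime, so ord(8) divides φ(11) = 10.
Divisors of 10: 1, 2, 5, 10.
Repeated squaring: 8^1 ≡ 8, 8^2 ≡ 9, 8^4 ≡ 4, 8^8 ≡ 5 (mod 11).
Test 8^d mod 11 for each divisor d in increasing order:
8^1 ≡ 8
8^2 ≡ 9
8^5 = 8^4·8^1 ≡ 10
8^10 = 8^8·8^2 ≡ 1  ← first divisor giving 1
The order is 10.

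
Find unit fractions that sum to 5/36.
1/8 + 1/72

Greedy algorithm:
5/36: ceiling(36/5) = 8, use 1/8
1/72: ceiling(72/1) = 72, use 1/72
Result: 5/36 = 1/8 + 1/72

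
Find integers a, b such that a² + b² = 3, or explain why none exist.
Not possible

Factorization: 3 = 3
By Fermat: n is sum of two squares iff every prime p ≡ 3 (mod 4) appears to even power.
Prime(s) ≡ 3 (mod 4) with odd exponent: [(3, 1)]
Therefore 3 cannot be expressed as a² + b².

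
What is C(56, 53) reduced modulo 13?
4

Using Lucas' theorem:
Write n=56 and k=53 in base 13:
n in base 13: [4, 4]
k in base 13: [4, 1]
C(56,53) mod 13 = ∏ C(n_i, k_i) mod 13
Digit binomials (mod 13): C(4,4) = 1; C(4,1) = 4
Product: 1 × 4 = 4 ≡ 4 (mod 13)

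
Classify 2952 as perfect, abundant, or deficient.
abundant

Proper divisors of 2952: sum = 1 + 2 + 3 + 4 + 6 + 8 + 9 + 12 + ... + 492 + 738 + 984 + 1476 (23 divisors) = 5238
Since 5238 > 2952, 2952 is abundant.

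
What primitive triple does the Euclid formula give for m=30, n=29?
(59, 1740, 1741)

Euclid's formula: a = m² - n², b = 2mn, c = m² + n²
m = 30, n = 29
a = 30² - 29² = 900 - 841 = 59
b = 2 × 30 × 29 = 1740
c = 30² + 29² = 900 + 841 = 1741
Verification: 59² + 1740² = 3481 + 3027600 = 3031081 = 1741² ✓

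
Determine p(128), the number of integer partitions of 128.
4351078600

p(n) counts ways to write n as a sum of positive integers (order ignored).
Euler's pentagonal recurrence: p(k) = p(k-1) + p(k-2) - p(k-5) - p(k-7) + p(k-12) + p(k-15) - ... (offsets j(3j∓1)/2, signs ++--, p(0)=1, p(<0)=0).
DP table for k = 0..127: p(0)=1, p(1)=1, p(2)=2, p(3)=3, p(4)=5, p(5)=7, p(6)=11, p(7)=15, p(8)=22, p(9)=30, p(10)=42, p(11)=56, p(12)=77, p(13)=101, p(14)=135, p(15)=176, p(16)=231, p(17)=297, p(18)=385, p(19)=490, p(20)=627, p(21)=792, p(22)=1002, p(23)=1255, p(24)=1575, p(25)=1958, p(26)=2436, p(27)=3010, p(28)=3718, p(29)=4565, p(30)=5604, p(31)=6842, p(32)=8349, p(33)=10143, p(34)=12310, p(35)=14883, p(36)=17977, p(37)=21637, p(38)=26015, p(39)=31185, p(40)=37338, p(41)=44583, p(42)=53174, p(43)=63261, p(44)=75175, p(45)=89134, p(46)=105558, p(47)=124754, p(48)=147273, p(49)=173525, p(50)=204226, p(51)=239943, p(52)=281589, p(53)=329931, p(54)=386155, p(55)=451276, p(56)=526823, p(57)=614154, p(58)=715220, p(59)=831820, p(60)=966467, p(61)=1121505, p(62)=1300156, p(63)=1505499, p(64)=1741630, p(65)=2012558, p(66)=2323520, p(67)=2679689, p(68)=3087735, p(69)=3554345, p(70)=4087968, p(71)=4697205, p(72)=5392783, p(73)=6185689, p(74)=7089500, p(75)=8118264, p(76)=9289091, p(77)=10619863, p(78)=12132164, p(79)=13848650, p(80)=15796476, p(81)=18004327, p(82)=20506255, p(83)=23338469, p(84)=26543660, p(85)=30167357, p(86)=34262962, p(87)=38887673, p(88)=44108109, p(89)=49995925, p(90)=56634173, p(91)=64112359, p(92)=72533807, p(93)=82010177, p(94)=92669720, p(95)=104651419, p(96)=118114304, p(97)=133230930, p(98)=150198136, p(99)=169229875, p(100)=190569292, p(101)=214481126, p(102)=241265379, p(103)=271248950, p(104)=304801365, p(105)=342325709, p(106)=384276336, p(107)=431149389, p(108)=483502844, p(109)=541946240, p(110)=607163746, p(111)=679903203, p(112)=761002156, p(113)=851376628, p(114)=952050665, p(115)=1064144451, p(116)=1188908248, p(117)=1327710076, p(118)=1482074143, p(119)=1653668665, p(120)=1844349560, p(121)=2056148051, p(122)=2291320912, p(123)=2552338241, p(124)=2841940500, p(125)=3163127352, p(126)=3519222692, p(127)=3913864295.
Final step: p(128) = p(127) + p(126) - p(123) - p(121) + p(116) + p(113) - p(106) - p(102) + p(93) + p(88) - p(77) - p(71) + p(58) + p(51) - p(36) - p(28) + p(11) + p(2)
= 3913864295 + 3519222692 - 2552338241 - 2056148051 + 1188908248 + 851376628 - 384276336 - 241265379 + 82010177 + 44108109 - 10619863 - 4697205 + 715220 + 239943 - 17977 - 3718 + 56 + 2
= 4351078600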